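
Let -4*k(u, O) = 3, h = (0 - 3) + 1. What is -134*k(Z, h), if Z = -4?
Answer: 201/2 ≈ 100.50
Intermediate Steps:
h = -2 (h = -3 + 1 = -2)
k(u, O) = -¾ (k(u, O) = -¼*3 = -¾)
-134*k(Z, h) = -134*(-¾) = 201/2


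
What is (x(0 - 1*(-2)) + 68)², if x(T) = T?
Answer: 4900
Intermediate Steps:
(x(0 - 1*(-2)) + 68)² = ((0 - 1*(-2)) + 68)² = ((0 + 2) + 68)² = (2 + 68)² = 70² = 4900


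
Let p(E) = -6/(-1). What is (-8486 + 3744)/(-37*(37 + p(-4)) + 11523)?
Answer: -2371/4966 ≈ -0.47745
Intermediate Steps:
p(E) = 6 (p(E) = -6*(-1) = -1*(-6) = 6)
(-8486 + 3744)/(-37*(37 + p(-4)) + 11523) = (-8486 + 3744)/(-37*(37 + 6) + 11523) = -4742/(-37*43 + 11523) = -4742/(-1591 + 11523) = -4742/9932 = -4742*1/9932 = -2371/4966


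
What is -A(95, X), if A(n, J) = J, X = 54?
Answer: -54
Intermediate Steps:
-A(95, X) = -1*54 = -54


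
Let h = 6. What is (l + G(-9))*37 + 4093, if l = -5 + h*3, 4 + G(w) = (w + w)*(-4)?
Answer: 7090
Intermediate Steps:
G(w) = -4 - 8*w (G(w) = -4 + (w + w)*(-4) = -4 + (2*w)*(-4) = -4 - 8*w)
l = 13 (l = -5 + 6*3 = -5 + 18 = 13)
(l + G(-9))*37 + 4093 = (13 + (-4 - 8*(-9)))*37 + 4093 = (13 + (-4 + 72))*37 + 4093 = (13 + 68)*37 + 4093 = 81*37 + 4093 = 2997 + 4093 = 7090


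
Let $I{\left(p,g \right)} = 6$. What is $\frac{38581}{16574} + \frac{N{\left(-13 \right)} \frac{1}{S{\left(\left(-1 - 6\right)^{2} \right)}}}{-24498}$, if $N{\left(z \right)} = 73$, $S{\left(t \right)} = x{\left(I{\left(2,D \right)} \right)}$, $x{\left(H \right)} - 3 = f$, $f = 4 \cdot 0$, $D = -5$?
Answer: $\frac{708565528}{304522389} \approx 2.3268$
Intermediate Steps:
$f = 0$
$x{\left(H \right)} = 3$ ($x{\left(H \right)} = 3 + 0 = 3$)
$S{\left(t \right)} = 3$
$\frac{38581}{16574} + \frac{N{\left(-13 \right)} \frac{1}{S{\left(\left(-1 - 6\right)^{2} \right)}}}{-24498} = \frac{38581}{16574} + \frac{73 \cdot \frac{1}{3}}{-24498} = 38581 \cdot \frac{1}{16574} + 73 \cdot \frac{1}{3} \left(- \frac{1}{24498}\right) = \frac{38581}{16574} + \frac{73}{3} \left(- \frac{1}{24498}\right) = \frac{38581}{16574} - \frac{73}{73494} = \frac{708565528}{304522389}$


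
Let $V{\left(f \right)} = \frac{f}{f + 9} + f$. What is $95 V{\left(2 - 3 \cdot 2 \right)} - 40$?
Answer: $-496$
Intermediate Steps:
$V{\left(f \right)} = f + \frac{f}{9 + f}$ ($V{\left(f \right)} = \frac{f}{9 + f} + f = f + \frac{f}{9 + f}$)
$95 V{\left(2 - 3 \cdot 2 \right)} - 40 = 95 \frac{\left(2 - 3 \cdot 2\right) \left(10 + \left(2 - 3 \cdot 2\right)\right)}{9 + \left(2 - 3 \cdot 2\right)} - 40 = 95 \frac{\left(2 - 6\right) \left(10 + \left(2 - 6\right)\right)}{9 + \left(2 - 6\right)} - 40 = 95 \left(- \frac{4 \left(10 - 4\right)}{9 - 4}\right) - 40 = 95 \left(\left(-4\right) \frac{1}{5} \cdot 6\right) - 40 = 95 \left(- \frac{24}{5}\right) - 40 = -456 - 40 = -496$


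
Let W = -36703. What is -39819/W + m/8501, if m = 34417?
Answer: 1601708470/312012203 ≈ 5.1335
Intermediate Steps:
-39819/W + m/8501 = -39819/(-36703) + 34417/8501 = -39819*(-1/36703) + 34417*(1/8501) = 39819/36703 + 34417/8501 = 1601708470/312012203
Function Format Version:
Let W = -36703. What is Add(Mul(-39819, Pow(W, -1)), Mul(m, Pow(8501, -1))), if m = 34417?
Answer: Rational(1601708470, 312012203) ≈ 5.1335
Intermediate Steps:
Add(Mul(-39819, Pow(W, -1)), Mul(m, Pow(8501, -1))) = Add(Mul(-39819, Pow(-36703, -1)), Mul(34417, Pow(8501, -1))) = Add(Mul(-39819, Rational(-1, 36703)), Mul(34417, Rational(1, 8501))) = Add(Rational(39819, 36703), Rational(34417, 8501)) = Rational(1601708470, 312012203)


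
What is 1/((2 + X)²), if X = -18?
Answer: 1/256 ≈ 0.0039063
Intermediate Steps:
1/((2 + X)²) = 1/((2 - 18)²) = 1/((-16)²) = 1/256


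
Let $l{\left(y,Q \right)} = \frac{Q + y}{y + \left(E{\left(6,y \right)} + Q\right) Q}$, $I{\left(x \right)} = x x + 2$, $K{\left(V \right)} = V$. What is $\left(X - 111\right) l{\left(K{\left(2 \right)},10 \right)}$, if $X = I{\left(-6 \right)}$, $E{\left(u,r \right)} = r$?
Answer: $- \frac{438}{61} \approx -7.1803$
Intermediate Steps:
$I{\left(x \right)} = 2 + x^{2}$ ($I{\left(x \right)} = x^{2} + 2 = 2 + x^{2}$)
$X = 38$ ($X = 2 + \left(-6\right)^{2} = 2 + 36 = 38$)
$l{\left(y,Q \right)} = \frac{Q + y}{y + Q \left(Q + y\right)}$ ($l{\left(y,Q \right)} = \frac{Q + y}{y + \left(y + Q\right) Q} = \frac{Q + y}{y + \left(Q + y\right) Q} = \frac{Q + y}{y + Q \left(Q + y\right)}$)
$\left(X - 111\right) l{\left(K{\left(2 \right)},10 \right)} = \left(38 - 111\right) \frac{10 + 2}{2 + 10^{2} + 10 \cdot 2} = - 73 \frac{1}{2 + 100 + 20} \cdot 12 = - 73 \cdot \frac{1}{122} \cdot 12 = \left(-73\right) \frac{6}{61} = - \frac{438}{61}$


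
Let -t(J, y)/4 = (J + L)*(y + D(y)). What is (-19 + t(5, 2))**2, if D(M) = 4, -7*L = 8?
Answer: 609961/49 ≈ 12448.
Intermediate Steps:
L = -8/7 (L = -1/7*8 = -8/7 ≈ -1.1429)
t(J, y) = -4*(4 + y)*(-8/7 + J) (t(J, y) = -4*(J - 8/7)*(y + 4) = -4*(-8/7 + J)*(4 + y) = -4*(4 + y)*(-8/7 + J))
(-19 + t(5, 2))**2 = (-19 + (128/7 - 16*5 + (32/7)*2 - 4*5*2))**2 = (-19 + (128/7 - 80 + 64/7 - 40))**2 = (-19 - 648/7)**2 = (-781/7)**2 = 609961/49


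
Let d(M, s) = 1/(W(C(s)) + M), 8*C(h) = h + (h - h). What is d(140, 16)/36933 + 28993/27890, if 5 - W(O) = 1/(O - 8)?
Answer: 310888544613/299061151090 ≈ 1.0395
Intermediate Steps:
C(h) = h/8 (C(h) = (h + (h - h))/8 = (h + 0)/8 = h/8)
W(O) = 5 - 1/(-8 + O) (W(O) = 5 - 1/(O - 8) = 5 - 1/(-8 + O))
d(M, s) = 1/(M + (-41 + 5*s/8)/(-8 + s/8)) (d(M, s) = 1/((-41 + 5*(s/8))/(-8 + s/8) + M) = 1/((-41 + 5*s/8)/(-8 + s/8) + M) = 1/(M + (-41 + 5*s/8)/(-8 + s/8)))
d(140, 16)/36933 + 28993/27890 = ((-64 + 16)/(-328 + 5*16 + 140*(-64 + 16)))/36933 + 28993/27890 = (-48/(-328 + 80 + 140*(-48)))*(1/36933) + 28993*(1/27890) = (-48/(-328 + 80 - 6720))*(1/36933) + 28993/27890 = (-48/(-6968))*(1/36933) + 28993/27890 = -1/6968*(-48)*(1/36933) + 28993/27890 = (6/871)*(1/36933) + 28993/27890 = 2/10722881 + 28993/27890 = 310888544613/299061151090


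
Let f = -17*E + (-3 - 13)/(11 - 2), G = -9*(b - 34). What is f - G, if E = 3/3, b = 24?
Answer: -979/9 ≈ -108.78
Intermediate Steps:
E = 1 (E = 3*(⅓) = 1)
G = 90 (G = -9*(24 - 34) = -9*(-10) = 90)
f = -169/9 (f = -17*1 + (-3 - 13)/(11 - 2) = -17 - 16/9 = -169/9 ≈ -18.778)
f - G = -169/9 - 1*90 = -169/9 - 90 = -979/9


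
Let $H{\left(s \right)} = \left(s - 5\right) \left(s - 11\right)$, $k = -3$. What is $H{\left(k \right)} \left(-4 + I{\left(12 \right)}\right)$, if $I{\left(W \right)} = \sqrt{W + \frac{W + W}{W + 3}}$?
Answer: $-448 + \frac{224 \sqrt{85}}{5} \approx -34.964$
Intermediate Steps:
$I{\left(W \right)} = \sqrt{W + \frac{2 W}{3 + W}}$
$H{\left(s \right)} = \left(-11 + s\right) \left(-5 + s\right)$ ($H{\left(s \right)} = \left(-5 + s\right) \left(-11 + s\right) = \left(-11 + s\right) \left(-5 + s\right)$)
$H{\left(k \right)} \left(-4 + I{\left(12 \right)}\right) = \left(55 + \left(-3\right)^{2} - -48\right) \left(-4 + \sqrt{\frac{12 \left(5 + 12\right)}{3 + 12}}\right) = \left(55 + 9 + 48\right) \left(-4 + \sqrt{12 \cdot \frac{1}{15} \cdot 17}\right) = 112 \left(-4 + \sqrt{12 \cdot \frac{1}{15} \cdot 17}\right) = 112 \left(-4 + \sqrt{\frac{68}{5}}\right) = 112 \left(-4 + \frac{2 \sqrt{85}}{5}\right) = -448 + \frac{224 \sqrt{85}}{5}$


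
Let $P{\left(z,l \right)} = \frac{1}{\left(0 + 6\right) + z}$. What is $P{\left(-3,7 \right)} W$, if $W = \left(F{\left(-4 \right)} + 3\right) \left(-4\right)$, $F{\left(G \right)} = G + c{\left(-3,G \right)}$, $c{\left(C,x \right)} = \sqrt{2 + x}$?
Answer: $\frac{4}{3} - \frac{4 i \sqrt{2}}{3} \approx 1.3333 - 1.8856 i$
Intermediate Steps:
$P{\left(z,l \right)} = \frac{1}{6 + z}$
$F{\left(G \right)} = G + \sqrt{2 + G}$
$W = 4 - 4 i \sqrt{2}$ ($W = \left(\left(-4 + \sqrt{2 - 4}\right) + 3\right) \left(-4\right) = \left(\left(-4 + \sqrt{-2}\right) + 3\right) \left(-4\right) = \left(\left(-4 + i \sqrt{2}\right) + 3\right) \left(-4\right) = \left(-1 + i \sqrt{2}\right) \left(-4\right) = 4 - 4 i \sqrt{2} \approx 4.0 - 5.6569 i$)
$P{\left(-3,7 \right)} W = \frac{4 - 4 i \sqrt{2}}{6 - 3} = \frac{4 - 4 i \sqrt{2}}{3} = \frac{4}{3} - \frac{4 i \sqrt{2}}{3}$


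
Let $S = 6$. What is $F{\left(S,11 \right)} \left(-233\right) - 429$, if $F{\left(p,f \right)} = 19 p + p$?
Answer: $-28389$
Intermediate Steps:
$F{\left(p,f \right)} = 20 p$
$F{\left(S,11 \right)} \left(-233\right) - 429 = 20 \cdot 6 \left(-233\right) - 429 = 120 \left(-233\right) - 429 = -27960 - 429 = -28389$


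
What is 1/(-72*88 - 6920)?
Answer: -1/13256 ≈ -7.5438e-5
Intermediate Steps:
1/(-72*88 - 6920) = 1/(-6336 - 6920) = 1/(-13256) = -1/13256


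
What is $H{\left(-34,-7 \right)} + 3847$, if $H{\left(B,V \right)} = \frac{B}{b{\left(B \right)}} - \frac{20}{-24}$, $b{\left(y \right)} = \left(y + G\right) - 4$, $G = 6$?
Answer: $\frac{184747}{48} \approx 3848.9$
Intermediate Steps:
$b{\left(y \right)} = 2 + y$ ($b{\left(y \right)} = \left(y + 6\right) - 4 = \left(6 + y\right) - 4 = 2 + y$)
$H{\left(B,V \right)} = \frac{5}{6} + \frac{B}{2 + B}$ ($H{\left(B,V \right)} = \frac{B}{2 + B} - \frac{20}{-24} = \frac{B}{2 + B} - - \frac{5}{6} = \frac{B}{2 + B} + \frac{5}{6} = \frac{5}{6} + \frac{B}{2 + B}$)
$H{\left(-34,-7 \right)} + 3847 = \frac{10 + 11 \left(-34\right)}{6 \left(2 - 34\right)} + 3847 = \frac{10 - 374}{6 \left(-32\right)} + 3847 = \frac{1}{6} \left(- \frac{1}{32}\right) \left(-364\right) + 3847 = \frac{91}{48} + 3847 = \frac{184747}{48}$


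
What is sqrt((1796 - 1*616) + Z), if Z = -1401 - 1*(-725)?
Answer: 6*sqrt(14) ≈ 22.450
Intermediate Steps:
Z = -676 (Z = -1401 + 725 = -676)
sqrt((1796 - 1*616) + Z) = sqrt((1796 - 1*616) - 676) = sqrt((1796 - 616) - 676) = sqrt(1180 - 676) = sqrt(504) = 6*sqrt(14)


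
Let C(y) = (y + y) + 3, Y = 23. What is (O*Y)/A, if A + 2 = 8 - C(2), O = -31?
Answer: 713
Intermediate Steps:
C(y) = 3 + 2*y (C(y) = 2*y + 3 = 3 + 2*y)
A = -1 (A = -2 + (8 - (3 + 2*2)) = -2 + (8 - (3 + 4)) = -2 + (8 - 1*7) = -2 + (8 - 7) = -2 + 1 = -1)
(O*Y)/A = -31*23/(-1) = -713*(-1) = 713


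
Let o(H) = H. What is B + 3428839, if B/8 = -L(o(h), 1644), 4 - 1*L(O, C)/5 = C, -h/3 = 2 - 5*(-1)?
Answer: 3494439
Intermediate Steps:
h = -21 (h = -3*(2 - 5*(-1)) = -3*(2 + 5) = -3*7 = -21)
L(O, C) = 20 - 5*C
B = 65600 (B = 8*(-(20 - 5*1644)) = 8*(-(20 - 8220)) = 8*(-1*(-8200)) = 8*8200 = 65600)
B + 3428839 = 65600 + 3428839 = 3494439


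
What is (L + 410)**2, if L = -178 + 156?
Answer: 150544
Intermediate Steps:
L = -22
(L + 410)**2 = (-22 + 410)**2 = 388**2 = 150544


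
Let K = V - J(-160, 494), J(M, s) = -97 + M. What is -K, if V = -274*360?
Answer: 98383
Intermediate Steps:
V = -98640
K = -98383 (K = -98640 - (-97 - 160) = -98640 - 1*(-257) = -98640 + 257 = -98383)
-K = -1*(-98383) = 98383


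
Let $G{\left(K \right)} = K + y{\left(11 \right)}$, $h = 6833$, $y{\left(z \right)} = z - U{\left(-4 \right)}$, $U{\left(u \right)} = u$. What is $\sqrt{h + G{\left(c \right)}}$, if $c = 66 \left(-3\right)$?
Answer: $5 \sqrt{266} \approx 81.547$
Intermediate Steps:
$y{\left(z \right)} = 4 + z$ ($y{\left(z \right)} = z - -4 = z + 4 = 4 + z$)
$c = -198$
$G{\left(K \right)} = 15 + K$ ($G{\left(K \right)} = K + \left(4 + 11\right) = K + 15 = 15 + K$)
$\sqrt{h + G{\left(c \right)}} = \sqrt{6833 + \left(15 - 198\right)} = \sqrt{6833 - 183} = \sqrt{6650} = 5 \sqrt{266}$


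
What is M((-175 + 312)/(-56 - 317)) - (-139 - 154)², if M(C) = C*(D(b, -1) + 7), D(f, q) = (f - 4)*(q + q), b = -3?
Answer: -32024554/373 ≈ -85857.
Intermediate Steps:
D(f, q) = 2*q*(-4 + f) (D(f, q) = (-4 + f)*(2*q) = 2*q*(-4 + f))
M(C) = 21*C (M(C) = C*(2*(-1)*(-4 - 3) + 7) = C*(2*(-1)*(-7) + 7) = C*(14 + 7) = C*21 = 21*C)
M((-175 + 312)/(-56 - 317)) - (-139 - 154)² = 21*((-175 + 312)/(-56 - 317)) - (-139 - 154)² = 21*(137/(-373)) - 1*(-293)² = 21*(137*(-1/373)) - 1*85849 = 21*(-137/373) - 85849 = -2877/373 - 85849 = -32024554/373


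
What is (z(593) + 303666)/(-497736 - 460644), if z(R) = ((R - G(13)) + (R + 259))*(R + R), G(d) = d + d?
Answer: -33110/15973 ≈ -2.0729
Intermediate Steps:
G(d) = 2*d
z(R) = 2*R*(233 + 2*R) (z(R) = ((R - 2*13) + (R + 259))*(R + R) = ((R - 1*26) + (259 + R))*(2*R) = ((R - 26) + (259 + R))*(2*R) = ((-26 + R) + (259 + R))*(2*R) = (233 + 2*R)*(2*R) = 2*R*(233 + 2*R))
(z(593) + 303666)/(-497736 - 460644) = (2*593*(233 + 2*593) + 303666)/(-497736 - 460644) = (2*593*(233 + 1186) + 303666)/(-958380) = (2*593*1419 + 303666)*(-1/958380) = (1682934 + 303666)*(-1/958380) = 1986600*(-1/958380) = -33110/15973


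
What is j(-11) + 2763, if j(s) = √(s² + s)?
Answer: 2763 + √110 ≈ 2773.5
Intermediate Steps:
j(s) = √(s + s²)
j(-11) + 2763 = √(-11*(1 - 11)) + 2763 = √(-11*(-10)) + 2763 = √110 + 2763 = 2763 + √110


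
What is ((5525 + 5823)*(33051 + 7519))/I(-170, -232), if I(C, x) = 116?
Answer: 115097090/29 ≈ 3.9689e+6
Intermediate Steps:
((5525 + 5823)*(33051 + 7519))/I(-170, -232) = ((5525 + 5823)*(33051 + 7519))/116 = (11348*40570)*(1/116) = 460388360*(1/116) = 115097090/29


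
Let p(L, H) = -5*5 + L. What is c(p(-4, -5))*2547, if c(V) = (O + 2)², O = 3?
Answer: 63675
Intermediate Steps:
p(L, H) = -25 + L
c(V) = 25 (c(V) = (3 + 2)² = 5² = 25)
c(p(-4, -5))*2547 = 25*2547 = 63675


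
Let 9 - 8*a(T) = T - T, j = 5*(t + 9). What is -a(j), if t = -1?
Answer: -9/8 ≈ -1.1250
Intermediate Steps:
j = 40 (j = 5*(-1 + 9) = 5*8 = 40)
a(T) = 9/8 (a(T) = 9/8 - (T - T)/8 = 9/8 - ⅛*0 = 9/8 + 0 = 9/8)
-a(j) = -1*9/8 = -9/8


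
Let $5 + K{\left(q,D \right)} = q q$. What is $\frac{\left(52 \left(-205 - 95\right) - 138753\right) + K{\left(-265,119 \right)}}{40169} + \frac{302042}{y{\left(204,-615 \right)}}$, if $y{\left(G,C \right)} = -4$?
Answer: $- \frac{6066530815}{80338} \approx -75513.0$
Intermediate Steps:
$K{\left(q,D \right)} = -5 + q^{2}$ ($K{\left(q,D \right)} = -5 + q q = -5 + q^{2}$)
$\frac{\left(52 \left(-205 - 95\right) - 138753\right) + K{\left(-265,119 \right)}}{40169} + \frac{302042}{y{\left(204,-615 \right)}} = \frac{\left(52 \left(-205 - 95\right) - 138753\right) - \left(5 - \left(-265\right)^{2}\right)}{40169} + \frac{302042}{-4} = \left(\left(52 \left(-300\right) - 138753\right) + \left(-5 + 70225\right)\right) \frac{1}{40169} + 302042 \left(- \frac{1}{4}\right) = \left(\left(-15600 - 138753\right) + 70220\right) \frac{1}{40169} - \frac{151021}{2} = \left(-154353 + 70220\right) \frac{1}{40169} - \frac{151021}{2} = \left(-84133\right) \frac{1}{40169} - \frac{151021}{2} = - \frac{84133}{40169} - \frac{151021}{2} = - \frac{6066530815}{80338}$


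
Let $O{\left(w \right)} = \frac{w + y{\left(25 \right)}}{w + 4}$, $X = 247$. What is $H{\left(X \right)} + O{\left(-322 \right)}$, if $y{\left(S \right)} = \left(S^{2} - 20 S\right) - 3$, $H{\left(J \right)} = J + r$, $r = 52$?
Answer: $\frac{47641}{159} \approx 299.63$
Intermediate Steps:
$H{\left(J \right)} = 52 + J$ ($H{\left(J \right)} = J + 52 = 52 + J$)
$y{\left(S \right)} = -3 + S^{2} - 20 S$
$O{\left(w \right)} = \frac{122 + w}{4 + w}$ ($O{\left(w \right)} = \frac{w - \left(503 - 625\right)}{w + 4} = \frac{w - -122}{4 + w} = \frac{w + 122}{4 + w} = \frac{122 + w}{4 + w}$)
$H{\left(X \right)} + O{\left(-322 \right)} = \left(52 + 247\right) + \frac{122 - 322}{4 - 322} = 299 + \frac{1}{-318} \left(-200\right) = 299 - - \frac{100}{159} = 299 + \frac{100}{159} = \frac{47641}{159}$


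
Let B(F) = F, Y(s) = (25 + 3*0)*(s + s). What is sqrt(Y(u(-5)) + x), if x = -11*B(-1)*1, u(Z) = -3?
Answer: I*sqrt(139) ≈ 11.79*I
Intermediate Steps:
Y(s) = 50*s (Y(s) = (25 + 0)*(2*s) = 25*(2*s) = 50*s)
x = 11 (x = -11*(-1)*1 = 11*1 = 11)
sqrt(Y(u(-5)) + x) = sqrt(50*(-3) + 11) = sqrt(-150 + 11) = sqrt(-139) = I*sqrt(139)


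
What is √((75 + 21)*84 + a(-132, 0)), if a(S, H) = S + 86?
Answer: √8018 ≈ 89.543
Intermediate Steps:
a(S, H) = 86 + S
√((75 + 21)*84 + a(-132, 0)) = √((75 + 21)*84 + (86 - 132)) = √(96*84 - 46) = √(8064 - 46) = √8018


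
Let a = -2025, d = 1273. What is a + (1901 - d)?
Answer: -1397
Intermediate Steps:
a + (1901 - d) = -2025 + (1901 - 1*1273) = -2025 + (1901 - 1273) = -2025 + 628 = -1397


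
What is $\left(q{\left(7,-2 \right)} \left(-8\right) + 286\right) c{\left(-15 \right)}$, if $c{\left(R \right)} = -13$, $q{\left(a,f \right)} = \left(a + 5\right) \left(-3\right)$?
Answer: $-7462$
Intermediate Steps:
$q{\left(a,f \right)} = -15 - 3 a$ ($q{\left(a,f \right)} = \left(5 + a\right) \left(-3\right) = -15 - 3 a$)
$\left(q{\left(7,-2 \right)} \left(-8\right) + 286\right) c{\left(-15 \right)} = \left(\left(-15 - 21\right) \left(-8\right) + 286\right) \left(-13\right) = \left(\left(-36\right) \left(-8\right) + 286\right) \left(-13\right) = \left(288 + 286\right) \left(-13\right) = 574 \left(-13\right) = -7462$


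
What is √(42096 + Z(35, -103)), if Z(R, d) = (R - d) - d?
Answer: √42337 ≈ 205.76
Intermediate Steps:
Z(R, d) = R - 2*d
√(42096 + Z(35, -103)) = √(42096 + (35 - 2*(-103))) = √(42096 + (35 + 206)) = √(42096 + 241) = √42337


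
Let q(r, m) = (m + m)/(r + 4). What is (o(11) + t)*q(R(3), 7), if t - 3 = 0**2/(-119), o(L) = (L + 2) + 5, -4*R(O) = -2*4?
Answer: 49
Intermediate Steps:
R(O) = 2 (R(O) = -(-1)*4/2 = -1/4*(-8) = 2)
q(r, m) = 2*m/(4 + r) (q(r, m) = (2*m)/(4 + r) = 2*m/(4 + r))
o(L) = 7 + L (o(L) = (2 + L) + 5 = 7 + L)
t = 3 (t = 3 + 0**2/(-119) = 3 + 0*(-1/119) = 3 + 0 = 3)
(o(11) + t)*q(R(3), 7) = ((7 + 11) + 3)*(2*7/(4 + 2)) = (18 + 3)*(2*7/6) = 21*(2*7*(1/6)) = 21*(7/3) = 49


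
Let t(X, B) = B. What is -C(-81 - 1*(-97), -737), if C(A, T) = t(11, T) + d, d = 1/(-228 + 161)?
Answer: 49380/67 ≈ 737.01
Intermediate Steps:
d = -1/67 (d = 1/(-67) = -1/67 ≈ -0.014925)
C(A, T) = -1/67 + T (C(A, T) = T - 1/67 = -1/67 + T)
-C(-81 - 1*(-97), -737) = -(-1/67 - 737) = -1*(-49380/67) = 49380/67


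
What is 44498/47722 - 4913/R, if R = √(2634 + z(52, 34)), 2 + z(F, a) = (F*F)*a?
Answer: 22249/23861 - 4913*√23642/47284 ≈ -15.044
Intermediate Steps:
z(F, a) = -2 + a*F² (z(F, a) = -2 + (F*F)*a = -2 + F²*a = -2 + a*F²)
R = 2*√23642 (R = √(2634 + (-2 + 34*52²)) = √(2634 + (-2 + 34*2704)) = √(2634 + (-2 + 91936)) = √(2634 + 91934) = √94568 = 2*√23642 ≈ 307.52)
44498/47722 - 4913/R = 44498/47722 - 4913*√23642/47284 = 44498*(1/47722) - 4913*√23642/47284 = 22249/23861 - 4913*√23642/47284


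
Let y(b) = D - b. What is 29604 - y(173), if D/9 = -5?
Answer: 29822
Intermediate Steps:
D = -45 (D = 9*(-5) = -45)
y(b) = -45 - b
29604 - y(173) = 29604 - (-45 - 1*173) = 29604 - (-45 - 173) = 29604 - 1*(-218) = 29604 + 218 = 29822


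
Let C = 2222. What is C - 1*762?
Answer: 1460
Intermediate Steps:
C - 1*762 = 2222 - 1*762 = 2222 - 762 = 1460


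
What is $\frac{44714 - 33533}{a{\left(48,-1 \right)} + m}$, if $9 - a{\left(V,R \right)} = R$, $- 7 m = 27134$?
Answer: $- \frac{78267}{27064} \approx -2.8919$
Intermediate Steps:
$m = - \frac{27134}{7}$ ($m = \left(- \frac{1}{7}\right) 27134 = - \frac{27134}{7} \approx -3876.3$)
$a{\left(V,R \right)} = 9 - R$
$\frac{44714 - 33533}{a{\left(48,-1 \right)} + m} = \frac{44714 - 33533}{\left(9 - -1\right) - \frac{27134}{7}} = \frac{11181}{\left(9 + 1\right) - \frac{27134}{7}} = \frac{11181}{10 - \frac{27134}{7}} = \frac{11181}{- \frac{27064}{7}} = 11181 \left(- \frac{7}{27064}\right) = - \frac{78267}{27064}$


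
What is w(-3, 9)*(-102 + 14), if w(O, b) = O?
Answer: 264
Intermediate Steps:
w(-3, 9)*(-102 + 14) = -3*(-102 + 14) = -3*(-88) = 264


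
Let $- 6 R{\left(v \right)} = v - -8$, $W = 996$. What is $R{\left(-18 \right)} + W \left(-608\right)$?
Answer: $- \frac{1816699}{3} \approx -6.0557 \cdot 10^{5}$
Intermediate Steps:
$R{\left(v \right)} = - \frac{4}{3} - \frac{v}{6}$ ($R{\left(v \right)} = - \frac{v - -8}{6} = - \frac{v + 8}{6} = - \frac{8 + v}{6} = - \frac{4}{3} - \frac{v}{6}$)
$R{\left(-18 \right)} + W \left(-608\right) = \left(- \frac{4}{3} - -3\right) + 996 \left(-608\right) = \left(- \frac{4}{3} + 3\right) - 605568 = \frac{5}{3} - 605568 = - \frac{1816699}{3}$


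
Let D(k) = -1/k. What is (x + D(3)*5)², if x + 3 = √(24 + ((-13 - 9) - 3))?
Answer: 187/9 - 28*I/3 ≈ 20.778 - 9.3333*I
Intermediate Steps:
x = -3 + I (x = -3 + √(24 + ((-13 - 9) - 3)) = -3 + √(24 + (-22 - 3)) = -3 + √(24 - 25) = -3 + √(-1) = -3 + I ≈ -3.0 + 1.0*I)
(x + D(3)*5)² = ((-3 + I) - 1/3*5)² = ((-3 + I) - 1*⅓*5)² = ((-3 + I) - ⅓*5)² = ((-3 + I) - 5/3)² = (-14/3 + I)²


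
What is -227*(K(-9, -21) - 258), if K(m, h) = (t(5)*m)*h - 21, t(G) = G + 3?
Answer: -279891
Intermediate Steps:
t(G) = 3 + G
K(m, h) = -21 + 8*h*m (K(m, h) = ((3 + 5)*m)*h - 21 = (8*m)*h - 21 = 8*h*m - 21 = -21 + 8*h*m)
-227*(K(-9, -21) - 258) = -227*((-21 + 8*(-21)*(-9)) - 258) = -227*((-21 + 1512) - 258) = -227*(1491 - 258) = -227*1233 = -279891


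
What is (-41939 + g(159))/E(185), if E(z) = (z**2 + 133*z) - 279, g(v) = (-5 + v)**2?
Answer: -18223/58551 ≈ -0.31123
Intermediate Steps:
E(z) = -279 + z**2 + 133*z
(-41939 + g(159))/E(185) = (-41939 + (-5 + 159)**2)/(-279 + 185**2 + 133*185) = (-41939 + 154**2)/(-279 + 34225 + 24605) = (-41939 + 23716)/58551 = -18223*1/58551 = -18223/58551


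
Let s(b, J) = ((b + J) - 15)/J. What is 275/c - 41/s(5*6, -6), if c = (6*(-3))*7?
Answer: 3169/126 ≈ 25.151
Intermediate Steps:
s(b, J) = (-15 + J + b)/J (s(b, J) = ((J + b) - 15)/J = (-15 + J + b)/J)
c = -126 (c = -18*7 = -126)
275/c - 41/s(5*6, -6) = 275/(-126) - 41*(-6/(-15 - 6 + 5*6)) = 275*(-1/126) - 41*(-6/(-15 - 6 + 30)) = -275/126 - 41/((-⅙*9)) = -275/126 - 41/(-3/2) = -275/126 - 41*(-⅔) = -275/126 + 82/3 = 3169/126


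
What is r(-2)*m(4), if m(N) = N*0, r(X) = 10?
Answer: 0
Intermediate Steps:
m(N) = 0
r(-2)*m(4) = 10*0 = 0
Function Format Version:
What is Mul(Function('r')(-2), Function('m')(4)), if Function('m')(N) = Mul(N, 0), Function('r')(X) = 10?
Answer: 0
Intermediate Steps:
Function('m')(N) = 0
Mul(Function('r')(-2), Function('m')(4)) = Mul(10, 0) = 0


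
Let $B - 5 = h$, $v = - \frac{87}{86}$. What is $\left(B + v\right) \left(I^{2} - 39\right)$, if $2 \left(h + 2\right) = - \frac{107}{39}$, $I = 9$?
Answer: $\frac{14476}{559} \approx 25.896$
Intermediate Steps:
$v = - \frac{87}{86}$ ($v = \left(-87\right) \frac{1}{86} = - \frac{87}{86} \approx -1.0116$)
$h = - \frac{263}{78}$ ($h = -2 + \frac{\left(-107\right) \frac{1}{39}}{2} = -2 + \frac{1}{2} \left(- \frac{107}{39}\right) = -2 - \frac{107}{78} = - \frac{263}{78} \approx -3.3718$)
$B = \frac{127}{78}$ ($B = 5 - \frac{263}{78} = \frac{127}{78} \approx 1.6282$)
$\left(B + v\right) \left(I^{2} - 39\right) = \left(\frac{127}{78} - \frac{87}{86}\right) \left(9^{2} - 39\right) = \frac{1034 \left(81 - 39\right)}{1677} = \frac{1034}{1677} \cdot 42 = \frac{14476}{559}$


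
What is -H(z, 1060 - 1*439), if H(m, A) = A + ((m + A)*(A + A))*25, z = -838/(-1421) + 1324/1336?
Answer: -4587560329572/237307 ≈ -1.9332e+7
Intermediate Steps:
z = 750243/474614 (z = -838*(-1/1421) + 1324*(1/1336) = 838/1421 + 331/334 = 750243/474614 ≈ 1.5807)
H(m, A) = A + 50*A*(A + m) (H(m, A) = A + ((A + m)*(2*A))*25 = A + (2*A*(A + m))*25 = A + 50*A*(A + m))
-H(z, 1060 - 1*439) = -(1060 - 1*439)*(1 + 50*(1060 - 1*439) + 50*(750243/474614)) = -(1060 - 439)*(1 + 50*(1060 - 439) + 18756075/237307) = -621*(1 + 50*621 + 18756075/237307) = -621*(1 + 31050 + 18756075/237307) = -621*7387375732/237307 = -1*4587560329572/237307 = -4587560329572/237307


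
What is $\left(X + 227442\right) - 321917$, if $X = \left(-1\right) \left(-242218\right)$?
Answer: $147743$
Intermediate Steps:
$X = 242218$
$\left(X + 227442\right) - 321917 = \left(242218 + 227442\right) - 321917 = 469660 - 321917 = 147743$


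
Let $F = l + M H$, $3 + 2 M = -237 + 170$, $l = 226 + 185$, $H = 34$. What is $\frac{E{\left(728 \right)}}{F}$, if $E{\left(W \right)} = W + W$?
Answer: $- \frac{1456}{779} \approx -1.8691$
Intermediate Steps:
$l = 411$
$M = -35$ ($M = - \frac{3}{2} + \frac{-237 + 170}{2} = - \frac{3}{2} + \frac{1}{2} \left(-67\right) = - \frac{3}{2} - \frac{67}{2} = -35$)
$E{\left(W \right)} = 2 W$
$F = -779$ ($F = 411 - 1190 = -779$)
$\frac{E{\left(728 \right)}}{F} = \frac{2 \cdot 728}{-779} = 1456 \left(- \frac{1}{779}\right) = - \frac{1456}{779}$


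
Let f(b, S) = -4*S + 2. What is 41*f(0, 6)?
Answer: -902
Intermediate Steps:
f(b, S) = 2 - 4*S
41*f(0, 6) = 41*(2 - 4*6) = 41*(2 - 24) = 41*(-22) = -902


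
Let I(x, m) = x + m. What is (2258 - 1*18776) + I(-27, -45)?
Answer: -16590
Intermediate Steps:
I(x, m) = m + x
(2258 - 1*18776) + I(-27, -45) = (2258 - 1*18776) + (-45 - 27) = (2258 - 18776) - 72 = -16518 - 72 = -16590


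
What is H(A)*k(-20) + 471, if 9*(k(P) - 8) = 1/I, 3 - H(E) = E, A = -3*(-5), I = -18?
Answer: 10127/27 ≈ 375.07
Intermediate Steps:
A = 15
H(E) = 3 - E
k(P) = 1295/162 (k(P) = 8 + (⅑)/(-18) = 8 + (⅑)*(-1/18) = 8 - 1/162 = 1295/162)
H(A)*k(-20) + 471 = (3 - 1*15)*(1295/162) + 471 = (3 - 15)*(1295/162) + 471 = -12*1295/162 + 471 = -2590/27 + 471 = 10127/27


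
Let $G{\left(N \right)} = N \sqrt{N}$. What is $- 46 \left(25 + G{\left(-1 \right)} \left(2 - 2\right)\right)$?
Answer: $-1150$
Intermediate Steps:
$G{\left(N \right)} = N^{\frac{3}{2}}$
$- 46 \left(25 + G{\left(-1 \right)} \left(2 - 2\right)\right) = - 46 \left(25 + \left(-1\right)^{\frac{3}{2}} \left(2 - 2\right)\right) = - 46 \left(25 + - i 0\right) = - 46 \left(25 + 0\right) = \left(-46\right) 25 = -1150$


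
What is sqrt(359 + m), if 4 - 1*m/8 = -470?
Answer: sqrt(4151) ≈ 64.428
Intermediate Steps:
m = 3792 (m = 32 - 8*(-470) = 32 + 3760 = 3792)
sqrt(359 + m) = sqrt(359 + 3792) = sqrt(4151)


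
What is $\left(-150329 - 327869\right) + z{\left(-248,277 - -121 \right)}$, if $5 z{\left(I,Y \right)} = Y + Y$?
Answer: $- \frac{2390194}{5} \approx -4.7804 \cdot 10^{5}$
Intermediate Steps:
$z{\left(I,Y \right)} = \frac{2 Y}{5}$ ($z{\left(I,Y \right)} = \frac{Y + Y}{5} = \frac{2 Y}{5}$)
$\left(-150329 - 327869\right) + z{\left(-248,277 - -121 \right)} = \left(-150329 - 327869\right) + \frac{2 \left(277 - -121\right)}{5} = -478198 + \frac{2 \left(277 + 121\right)}{5} = -478198 + \frac{2}{5} \cdot 398 = -478198 + \frac{796}{5} = - \frac{2390194}{5}$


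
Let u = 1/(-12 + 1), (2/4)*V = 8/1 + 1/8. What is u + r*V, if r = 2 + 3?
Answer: 3571/44 ≈ 81.159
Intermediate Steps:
V = 65/4 (V = 2*(8/1 + 1/8) = 2*(8*1 + 1*(⅛)) = 2*(8 + ⅛) = 2*(65/8) = 65/4 ≈ 16.250)
r = 5
u = -1/11 (u = 1/(-11) = -1/11 ≈ -0.090909)
u + r*V = -1/11 + 5*(65/4) = -1/11 + 325/4 = 3571/44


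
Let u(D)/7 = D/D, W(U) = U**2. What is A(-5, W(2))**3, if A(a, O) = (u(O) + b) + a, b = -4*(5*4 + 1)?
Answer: -551368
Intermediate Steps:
u(D) = 7 (u(D) = 7*(D/D) = 7*1 = 7)
b = -84 (b = -4*(20 + 1) = -4*21 = -84)
A(a, O) = -77 + a (A(a, O) = (7 - 84) + a = -77 + a)
A(-5, W(2))**3 = (-77 - 5)**3 = (-82)**3 = -551368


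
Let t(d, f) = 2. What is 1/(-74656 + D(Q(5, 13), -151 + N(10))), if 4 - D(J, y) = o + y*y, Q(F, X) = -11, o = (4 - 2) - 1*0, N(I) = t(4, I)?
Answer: -1/96855 ≈ -1.0325e-5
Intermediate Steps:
N(I) = 2
o = 2 (o = 2 + 0 = 2)
D(J, y) = 2 - y² (D(J, y) = 4 - (2 + y*y) = 4 - (2 + y²) = 4 + (-2 - y²) = 2 - y²)
1/(-74656 + D(Q(5, 13), -151 + N(10))) = 1/(-74656 + (2 - (-151 + 2)²)) = 1/(-74656 + (2 - 1*(-149)²)) = 1/(-74656 + (2 - 1*22201)) = 1/(-74656 + (2 - 22201)) = 1/(-74656 - 22199) = 1/(-96855) = -1/96855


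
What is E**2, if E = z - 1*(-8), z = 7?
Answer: 225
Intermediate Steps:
E = 15 (E = 7 - 1*(-8) = 7 + 8 = 15)
E**2 = 15**2 = 225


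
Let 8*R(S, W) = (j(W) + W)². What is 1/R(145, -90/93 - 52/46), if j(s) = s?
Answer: 508369/1119008 ≈ 0.45430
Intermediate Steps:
R(S, W) = W²/2 (R(S, W) = (W + W)²/8 = (2*W)²/8 = (4*W²)/8 = W²/2)
1/R(145, -90/93 - 52/46) = 1/((-90/93 - 52/46)²/2) = 1/((-90*1/93 - 52*1/46)²/2) = 1/((-30/31 - 26/23)²/2) = 1/((-1496/713)²/2) = 1/((½)*(2238016/508369)) = 1/(1119008/508369) = 508369/1119008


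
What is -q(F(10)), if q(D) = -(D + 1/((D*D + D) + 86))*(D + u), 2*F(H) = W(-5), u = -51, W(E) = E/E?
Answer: -35855/1388 ≈ -25.832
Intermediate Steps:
W(E) = 1
F(H) = ½ (F(H) = (½)*1 = ½)
q(D) = -(-51 + D)*(D + 1/(86 + D + D²)) (q(D) = -(D + 1/((D*D + D) + 86))*(D - 51) = -(D + 1/((D² + D) + 86))*(-51 + D) = -(D + 1/((D + D²) + 86))*(-51 + D) = -(D + 1/(86 + D + D²))*(-51 + D) = -(-51 + D)*(D + 1/(86 + D + D²)))
-q(F(10)) = -(51 - (½)⁴ - 35*(½)² + 50*(½)³ + 4385*(½))/(86 + ½ + (½)²) = -(51 - 1*1/16 - 35*¼ + 50*(⅛) + 4385/2)/(86 + ½ + ¼) = -(51 - 1/16 - 35/4 + 25/4 + 4385/2)/347/4 = -4*35855/(347*16) = -1*35855/1388 = -35855/1388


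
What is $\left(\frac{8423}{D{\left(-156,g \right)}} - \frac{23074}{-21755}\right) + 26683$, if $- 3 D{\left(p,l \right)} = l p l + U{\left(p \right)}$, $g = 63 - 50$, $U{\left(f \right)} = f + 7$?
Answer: $\frac{15391657463202}{576790315} \approx 26685.0$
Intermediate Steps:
$U{\left(f \right)} = 7 + f$
$g = 13$
$D{\left(p,l \right)} = - \frac{7}{3} - \frac{p}{3} - \frac{p l^{2}}{3}$ ($D{\left(p,l \right)} = - \frac{l p l + \left(7 + p\right)}{3} = - \frac{p l^{2} + \left(7 + p\right)}{3} = - \frac{7 + p + p l^{2}}{3} = - \frac{7}{3} - \frac{p}{3} - \frac{p l^{2}}{3}$)
$\left(\frac{8423}{D{\left(-156,g \right)}} - \frac{23074}{-21755}\right) + 26683 = \left(\frac{8423}{- \frac{7}{3} - -52 - - 52 \cdot 13^{2}} - \frac{23074}{-21755}\right) + 26683 = \left(\frac{8423}{- \frac{7}{3} + 52 - \left(-52\right) 169} - - \frac{23074}{21755}\right) + 26683 = \left(\frac{8423}{- \frac{7}{3} + 52 + 8788} + \frac{23074}{21755}\right) + 26683 = \left(\frac{8423}{\frac{26513}{3}} + \frac{23074}{21755}\right) + 26683 = \left(8423 \cdot \frac{3}{26513} + \frac{23074}{21755}\right) + 26683 = \left(\frac{25269}{26513} + \frac{23074}{21755}\right) + 26683 = \frac{1161488057}{576790315} + 26683 = \frac{15391657463202}{576790315}$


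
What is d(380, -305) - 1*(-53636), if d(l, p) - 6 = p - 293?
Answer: 53044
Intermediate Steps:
d(l, p) = -287 + p (d(l, p) = 6 + (p - 293) = 6 + (-293 + p) = -287 + p)
d(380, -305) - 1*(-53636) = (-287 - 305) - 1*(-53636) = -592 + 53636 = 53044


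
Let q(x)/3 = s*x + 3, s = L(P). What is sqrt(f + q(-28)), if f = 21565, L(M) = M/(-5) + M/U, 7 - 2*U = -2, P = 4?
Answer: 7*sqrt(99030)/15 ≈ 146.86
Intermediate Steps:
U = 9/2 (U = 7/2 - 1/2*(-2) = 7/2 + 1 = 9/2 ≈ 4.5000)
L(M) = M/45 (L(M) = M/(-5) + M/(9/2) = M*(-1/5) + M*(2/9) = -M/5 + 2*M/9 = M/45)
s = 4/45 (s = (1/45)*4 = 4/45 ≈ 0.088889)
q(x) = 9 + 4*x/15 (q(x) = 3*(4*x/45 + 3) = 3*(3 + 4*x/45) = 9 + 4*x/15)
sqrt(f + q(-28)) = sqrt(21565 + (9 + (4/15)*(-28))) = sqrt(21565 + (9 - 112/15)) = sqrt(21565 + 23/15) = sqrt(323498/15) = 7*sqrt(99030)/15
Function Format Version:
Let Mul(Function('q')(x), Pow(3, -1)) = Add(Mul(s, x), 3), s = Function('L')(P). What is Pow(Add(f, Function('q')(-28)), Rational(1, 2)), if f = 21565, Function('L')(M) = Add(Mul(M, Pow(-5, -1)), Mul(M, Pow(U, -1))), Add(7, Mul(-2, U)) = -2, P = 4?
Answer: Mul(Rational(7, 15), Pow(99030, Rational(1, 2))) ≈ 146.86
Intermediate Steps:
U = Rational(9, 2) (U = Add(Rational(7, 2), Mul(Rational(-1, 2), -2)) = Add(Rational(7, 2), 1) = Rational(9, 2) ≈ 4.5000)
Function('L')(M) = Mul(Rational(1, 45), M) (Function('L')(M) = Add(Mul(M, Pow(-5, -1)), Mul(M, Pow(Rational(9, 2), -1))) = Add(Mul(M, Rational(-1, 5)), Mul(M, Rational(2, 9))) = Add(Mul(Rational(-1, 5), M), Mul(Rational(2, 9), M)) = Mul(Rational(1, 45), M))
s = Rational(4, 45) (s = Mul(Rational(1, 45), 4) = Rational(4, 45) ≈ 0.088889)
Function('q')(x) = Add(9, Mul(Rational(4, 15), x)) (Function('q')(x) = Mul(3, Add(Mul(Rational(4, 45), x), 3)) = Mul(3, Add(3, Mul(Rational(4, 45), x))) = Add(9, Mul(Rational(4, 15), x)))
Pow(Add(f, Function('q')(-28)), Rational(1, 2)) = Pow(Add(21565, Add(9, Mul(Rational(4, 15), -28))), Rational(1, 2)) = Pow(Add(21565, Add(9, Rational(-112, 15))), Rational(1, 2)) = Pow(Add(21565, Rational(23, 15)), Rational(1, 2)) = Pow(Rational(323498, 15), Rational(1, 2)) = Mul(Rational(7, 15), Pow(99030, Rational(1, 2)))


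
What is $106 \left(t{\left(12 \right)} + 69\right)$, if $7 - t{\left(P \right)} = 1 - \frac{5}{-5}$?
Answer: $7844$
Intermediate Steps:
$t{\left(P \right)} = 5$ ($t{\left(P \right)} = 7 - \left(1 - \frac{5}{-5}\right) = 7 - \left(1 - -1\right) = 7 - \left(1 + 1\right) = 7 - 2 = 5$)
$106 \left(t{\left(12 \right)} + 69\right) = 106 \left(5 + 69\right) = 106 \cdot 74 = 7844$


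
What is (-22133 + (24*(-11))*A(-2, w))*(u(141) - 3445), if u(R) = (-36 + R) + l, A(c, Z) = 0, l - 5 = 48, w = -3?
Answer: 72751171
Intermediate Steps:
l = 53 (l = 5 + 48 = 53)
u(R) = 17 + R (u(R) = (-36 + R) + 53 = 17 + R)
(-22133 + (24*(-11))*A(-2, w))*(u(141) - 3445) = (-22133 + (24*(-11))*0)*((17 + 141) - 3445) = (-22133 - 264*0)*(158 - 3445) = (-22133 + 0)*(-3287) = -22133*(-3287) = 72751171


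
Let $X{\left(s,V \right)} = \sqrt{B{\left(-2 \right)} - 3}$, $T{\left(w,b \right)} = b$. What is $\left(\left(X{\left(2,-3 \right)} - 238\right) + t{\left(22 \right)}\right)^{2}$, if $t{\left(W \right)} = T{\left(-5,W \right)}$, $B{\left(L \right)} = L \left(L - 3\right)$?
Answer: $\left(216 - \sqrt{7}\right)^{2} \approx 45520.0$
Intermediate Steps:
$B{\left(L \right)} = L \left(-3 + L\right)$
$X{\left(s,V \right)} = \sqrt{7}$ ($X{\left(s,V \right)} = \sqrt{- 2 \left(-3 - 2\right) - 3} = \sqrt{\left(-2\right) \left(-5\right) - 3} = \sqrt{10 - 3} = \sqrt{7}$)
$t{\left(W \right)} = W$
$\left(\left(X{\left(2,-3 \right)} - 238\right) + t{\left(22 \right)}\right)^{2} = \left(\left(\sqrt{7} - 238\right) + 22\right)^{2} = \left(\left(-238 + \sqrt{7}\right) + 22\right)^{2} = \left(-216 + \sqrt{7}\right)^{2}$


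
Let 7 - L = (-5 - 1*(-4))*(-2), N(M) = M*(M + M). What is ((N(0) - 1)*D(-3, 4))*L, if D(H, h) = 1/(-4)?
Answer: 5/4 ≈ 1.2500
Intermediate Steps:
D(H, h) = -1/4
N(M) = 2*M**2 (N(M) = M*(2*M) = 2*M**2)
L = 5 (L = 7 - (-5 - 1*(-4))*(-2) = 7 - (-5 + 4)*(-2) = 7 - (-1)*(-2) = 7 - 1*2 = 7 - 2 = 5)
((N(0) - 1)*D(-3, 4))*L = ((2*0**2 - 1)*(-1/4))*5 = ((2*0 - 1)*(-1/4))*5 = ((0 - 1)*(-1/4))*5 = -1*(-1/4)*5 = (1/4)*5 = 5/4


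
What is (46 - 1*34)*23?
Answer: 276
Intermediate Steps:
(46 - 1*34)*23 = (46 - 34)*23 = 12*23 = 276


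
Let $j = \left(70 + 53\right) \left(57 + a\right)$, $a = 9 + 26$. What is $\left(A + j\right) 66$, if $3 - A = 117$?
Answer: $739332$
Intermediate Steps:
$a = 35$
$A = -114$ ($A = 3 - 117 = -114$)
$j = 11316$ ($j = \left(70 + 53\right) \left(57 + 35\right) = 123 \cdot 92 = 11316$)
$\left(A + j\right) 66 = \left(-114 + 11316\right) 66 = 11202 \cdot 66 = 739332$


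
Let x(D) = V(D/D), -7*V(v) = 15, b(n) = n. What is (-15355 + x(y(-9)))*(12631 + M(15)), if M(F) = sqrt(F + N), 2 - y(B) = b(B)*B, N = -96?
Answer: -1357832500/7 - 967500*I/7 ≈ -1.9398e+8 - 1.3821e+5*I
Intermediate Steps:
V(v) = -15/7 (V(v) = -1/7*15 = -15/7)
y(B) = 2 - B**2 (y(B) = 2 - B*B = 2 - B**2)
x(D) = -15/7
M(F) = sqrt(-96 + F) (M(F) = sqrt(F - 96) = sqrt(-96 + F))
(-15355 + x(y(-9)))*(12631 + M(15)) = (-15355 - 15/7)*(12631 + sqrt(-96 + 15)) = -107500*(12631 + sqrt(-81))/7 = -107500*(12631 + 9*I)/7 = -1357832500/7 - 967500*I/7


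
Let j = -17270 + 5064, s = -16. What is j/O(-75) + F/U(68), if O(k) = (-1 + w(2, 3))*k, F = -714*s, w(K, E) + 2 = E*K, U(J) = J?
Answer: 50006/225 ≈ 222.25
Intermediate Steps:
w(K, E) = -2 + E*K
F = 11424 (F = -714*(-16) = 11424)
O(k) = 3*k (O(k) = (-1 + (-2 + 3*2))*k = (-1 + (-2 + 6))*k = (-1 + 4)*k = 3*k)
j = -12206
j/O(-75) + F/U(68) = -12206/(3*(-75)) + 11424/68 = -12206/(-225) + 11424*(1/68) = -12206*(-1/225) + 168 = 12206/225 + 168 = 50006/225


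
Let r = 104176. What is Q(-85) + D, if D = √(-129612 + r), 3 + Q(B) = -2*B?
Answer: 167 + 2*I*√6359 ≈ 167.0 + 159.49*I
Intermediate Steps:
Q(B) = -3 - 2*B
D = 2*I*√6359 (D = √(-129612 + 104176) = √(-25436) = 2*I*√6359 ≈ 159.49*I)
Q(-85) + D = (-3 - 2*(-85)) + 2*I*√6359 = (-3 + 170) + 2*I*√6359 = 167 + 2*I*√6359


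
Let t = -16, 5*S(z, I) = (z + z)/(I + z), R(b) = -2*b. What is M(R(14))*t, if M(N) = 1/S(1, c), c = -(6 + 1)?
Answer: 240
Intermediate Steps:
c = -7 (c = -1*7 = -7)
S(z, I) = 2*z/(5*(I + z)) (S(z, I) = ((z + z)/(I + z))/5 = ((2*z)/(I + z))/5 = (2*z/(I + z))/5 = 2*z/(5*(I + z)))
M(N) = -15 (M(N) = 1/((⅖)*1/(-7 + 1)) = 1/((⅖)*1/(-6)) = 1/((⅖)*1*(-⅙)) = 1/(-1/15) = -15)
M(R(14))*t = -15*(-16) = 240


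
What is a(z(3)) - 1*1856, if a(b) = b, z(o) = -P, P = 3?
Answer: -1859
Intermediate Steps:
z(o) = -3 (z(o) = -1*3 = -3)
a(z(3)) - 1*1856 = -3 - 1*1856 = -3 - 1856 = -1859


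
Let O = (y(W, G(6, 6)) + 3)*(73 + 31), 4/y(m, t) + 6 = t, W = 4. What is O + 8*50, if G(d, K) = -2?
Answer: 660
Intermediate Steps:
y(m, t) = 4/(-6 + t)
O = 260 (O = (4/(-6 - 2) + 3)*(73 + 31) = (4/(-8) + 3)*104 = (4*(-⅛) + 3)*104 = (-½ + 3)*104 = (5/2)*104 = 260)
O + 8*50 = 260 + 8*50 = 260 + 400 = 660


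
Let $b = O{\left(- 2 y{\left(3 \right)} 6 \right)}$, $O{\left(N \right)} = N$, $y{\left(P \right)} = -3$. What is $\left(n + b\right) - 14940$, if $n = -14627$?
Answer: $-29531$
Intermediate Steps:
$b = 36$ ($b = \left(-2\right) \left(-3\right) 6 = 6 \cdot 6 = 36$)
$\left(n + b\right) - 14940 = \left(-14627 + 36\right) - 14940 = -14591 - 14940 = -29531$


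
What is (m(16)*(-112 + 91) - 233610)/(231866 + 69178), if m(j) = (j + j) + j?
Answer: -39103/50174 ≈ -0.77935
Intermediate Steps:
m(j) = 3*j (m(j) = 2*j + j = 3*j)
(m(16)*(-112 + 91) - 233610)/(231866 + 69178) = ((3*16)*(-112 + 91) - 233610)/(231866 + 69178) = (48*(-21) - 233610)/301044 = (-1008 - 233610)*(1/301044) = -234618*1/301044 = -39103/50174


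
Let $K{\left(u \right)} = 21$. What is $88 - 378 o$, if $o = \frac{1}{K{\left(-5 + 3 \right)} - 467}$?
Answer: $\frac{19813}{223} \approx 88.848$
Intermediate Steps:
$o = - \frac{1}{446}$ ($o = \frac{1}{21 - 467} = \frac{1}{-446} = - \frac{1}{446} \approx -0.0022422$)
$88 - 378 o = 88 - - \frac{189}{223} = 88 + \frac{189}{223} = \frac{19813}{223}$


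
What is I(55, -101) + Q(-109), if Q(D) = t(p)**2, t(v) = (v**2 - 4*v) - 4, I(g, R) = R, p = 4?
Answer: -85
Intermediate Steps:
t(v) = -4 + v**2 - 4*v
Q(D) = 16 (Q(D) = (-4 + 4**2 - 4*4)**2 = (-4 + 16 - 16)**2 = (-4)**2 = 16)
I(55, -101) + Q(-109) = -101 + 16 = -85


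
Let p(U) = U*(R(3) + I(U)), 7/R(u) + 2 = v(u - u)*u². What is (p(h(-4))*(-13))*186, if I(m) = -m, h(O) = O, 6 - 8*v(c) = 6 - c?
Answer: 4836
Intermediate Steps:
v(c) = c/8 (v(c) = ¾ - (6 - c)/8 = ¾ + (-¾ + c/8) = c/8)
R(u) = -7/2 (R(u) = 7/(-2 + ((u - u)/8)*u²) = 7/(-2 + ((⅛)*0)*u²) = 7/(-2 + 0*u²) = 7/(-2 + 0) = 7/(-2) = 7*(-½) = -7/2)
p(U) = U*(-7/2 - U)
(p(h(-4))*(-13))*186 = (-½*(-4)*(7 + 2*(-4))*(-13))*186 = (-½*(-4)*(7 - 8)*(-13))*186 = (-½*(-4)*(-1)*(-13))*186 = -2*(-13)*186 = 26*186 = 4836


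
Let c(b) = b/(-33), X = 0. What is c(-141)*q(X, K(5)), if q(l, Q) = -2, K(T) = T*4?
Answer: -94/11 ≈ -8.5455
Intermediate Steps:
K(T) = 4*T
c(b) = -b/33 (c(b) = b*(-1/33) = -b/33)
c(-141)*q(X, K(5)) = -1/33*(-141)*(-2) = (47/11)*(-2) = -94/11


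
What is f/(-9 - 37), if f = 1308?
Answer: -654/23 ≈ -28.435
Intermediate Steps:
f/(-9 - 37) = 1308/(-9 - 37) = 1308/(-46) = -1/46*1308 = -654/23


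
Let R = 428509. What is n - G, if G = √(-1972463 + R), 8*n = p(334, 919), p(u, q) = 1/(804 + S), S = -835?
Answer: -1/248 - I*√1543954 ≈ -0.0040323 - 1242.6*I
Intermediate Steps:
p(u, q) = -1/31 (p(u, q) = 1/(804 - 835) = 1/(-31) = -1/31)
n = -1/248 (n = (⅛)*(-1/31) = -1/248 ≈ -0.0040323)
G = I*√1543954 (G = √(-1972463 + 428509) = √(-1543954) = I*√1543954 ≈ 1242.6*I)
n - G = -1/248 - I*√1543954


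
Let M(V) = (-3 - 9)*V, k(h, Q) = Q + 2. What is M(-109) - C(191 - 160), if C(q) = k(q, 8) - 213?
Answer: 1511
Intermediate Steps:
k(h, Q) = 2 + Q
M(V) = -12*V
C(q) = -203 (C(q) = (2 + 8) - 213 = 10 - 213 = -203)
M(-109) - C(191 - 160) = -12*(-109) - 1*(-203) = 1308 + 203 = 1511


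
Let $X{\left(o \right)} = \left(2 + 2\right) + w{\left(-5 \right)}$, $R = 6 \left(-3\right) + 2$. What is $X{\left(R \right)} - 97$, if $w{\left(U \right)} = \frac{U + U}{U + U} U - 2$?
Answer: $-100$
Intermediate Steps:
$w{\left(U \right)} = -2 + U$ ($w{\left(U \right)} = \frac{2 U}{2 U} U - 2 = 2 U \frac{1}{2 U} U - 2 = 1 U - 2 = U - 2 = -2 + U$)
$R = -16$ ($R = -18 + 2 = -16$)
$X{\left(o \right)} = -3$ ($X{\left(o \right)} = \left(2 + 2\right) - 7 = 4 - 7 = -3$)
$X{\left(R \right)} - 97 = -3 - 97 = -100$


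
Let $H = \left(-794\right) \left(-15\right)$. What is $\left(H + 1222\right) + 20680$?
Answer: $33812$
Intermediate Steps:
$H = 11910$
$\left(H + 1222\right) + 20680 = \left(11910 + 1222\right) + 20680 = 13132 + 20680 = 33812$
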